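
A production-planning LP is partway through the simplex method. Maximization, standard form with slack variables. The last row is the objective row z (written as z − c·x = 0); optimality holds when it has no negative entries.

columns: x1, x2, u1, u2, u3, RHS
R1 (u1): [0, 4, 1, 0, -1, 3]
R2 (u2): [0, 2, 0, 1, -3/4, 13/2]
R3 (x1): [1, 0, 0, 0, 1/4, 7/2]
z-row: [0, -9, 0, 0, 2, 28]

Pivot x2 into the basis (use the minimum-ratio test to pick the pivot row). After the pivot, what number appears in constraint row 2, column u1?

Ratio test on column x2 — row 1: 3/4 = 3/4; row 2: (13/2)/2 = 13/4; row 3: entry 0 ≤ 0. Minimum is 3/4 at row 1 (u1 leaves); pivot element 4.
Divide row 1 by 4; eliminate column x2 from the other rows.
Row 2 update in column u1: 0 − 2·(1/4) = -1/2.

-1/2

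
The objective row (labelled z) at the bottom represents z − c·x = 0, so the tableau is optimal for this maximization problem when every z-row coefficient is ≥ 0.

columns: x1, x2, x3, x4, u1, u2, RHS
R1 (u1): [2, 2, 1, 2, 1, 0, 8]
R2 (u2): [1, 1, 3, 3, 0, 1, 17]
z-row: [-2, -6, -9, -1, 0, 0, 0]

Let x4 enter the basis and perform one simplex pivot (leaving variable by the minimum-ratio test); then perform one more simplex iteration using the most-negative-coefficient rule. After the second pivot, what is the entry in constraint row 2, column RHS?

Ratio test on column x4 — row 1: 8/2 = 4; row 2: 17/3 = 17/3. Minimum is 4 at row 1 (u1 leaves); pivot element 2.
Divide row 1 by 2; eliminate column x4 from the other rows.
Second iteration: most negative z-row entry is -17/2 in column x3, so x3 enters.
Ratio test on column x3 — row 1: 4/(1/2) = 8; row 2: 5/(3/2) = 10/3. Minimum is 10/3 at row 2 (u2 leaves); pivot element 3/2.
Divide row 2 by 3/2; eliminate column x3 from the other rows.
After both pivots, the entry at constraint row 2, column RHS is 10/3.

10/3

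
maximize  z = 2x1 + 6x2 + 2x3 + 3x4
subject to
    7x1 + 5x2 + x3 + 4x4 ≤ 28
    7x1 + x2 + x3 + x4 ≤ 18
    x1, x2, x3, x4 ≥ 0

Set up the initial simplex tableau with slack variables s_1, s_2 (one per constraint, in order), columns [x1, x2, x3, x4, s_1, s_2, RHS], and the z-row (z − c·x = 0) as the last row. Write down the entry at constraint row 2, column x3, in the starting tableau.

1

Constraint 2 has coefficient 1 on x3.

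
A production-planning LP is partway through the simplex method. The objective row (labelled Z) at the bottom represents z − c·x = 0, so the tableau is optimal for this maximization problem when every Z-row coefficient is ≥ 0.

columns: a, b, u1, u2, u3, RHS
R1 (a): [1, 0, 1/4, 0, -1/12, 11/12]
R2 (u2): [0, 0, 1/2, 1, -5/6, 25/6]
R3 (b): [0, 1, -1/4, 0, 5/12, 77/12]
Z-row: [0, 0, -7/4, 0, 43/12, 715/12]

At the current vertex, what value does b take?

77/12

b is basic (row 3); its value is the RHS of that row, 77/12.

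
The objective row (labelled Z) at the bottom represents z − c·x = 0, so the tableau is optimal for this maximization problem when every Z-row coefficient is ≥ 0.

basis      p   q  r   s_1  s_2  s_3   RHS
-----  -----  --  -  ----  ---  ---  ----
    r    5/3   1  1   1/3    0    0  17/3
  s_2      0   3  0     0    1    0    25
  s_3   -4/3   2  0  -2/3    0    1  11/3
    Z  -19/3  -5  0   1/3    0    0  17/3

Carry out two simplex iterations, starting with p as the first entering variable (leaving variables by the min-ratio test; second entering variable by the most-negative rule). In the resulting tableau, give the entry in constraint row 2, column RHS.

Ratio test on column p — row 1: (17/3)/(5/3) = 17/5; row 2: entry 0 ≤ 0; row 3: entry -4/3 ≤ 0. Minimum is 17/5 at row 1 (r leaves); pivot element 5/3.
Divide row 1 by 5/3; eliminate column p from the other rows.
Second iteration: most negative Z-row entry is -6/5 in column q, so q enters.
Ratio test on column q — row 1: (17/5)/(3/5) = 17/3; row 2: 25/3 = 25/3; row 3: (41/5)/(14/5) = 41/14. Minimum is 41/14 at row 3 (s_3 leaves); pivot element 14/5.
Divide row 3 by 14/5; eliminate column q from the other rows.
After both pivots, the entry at constraint row 2, column RHS is 227/14.

227/14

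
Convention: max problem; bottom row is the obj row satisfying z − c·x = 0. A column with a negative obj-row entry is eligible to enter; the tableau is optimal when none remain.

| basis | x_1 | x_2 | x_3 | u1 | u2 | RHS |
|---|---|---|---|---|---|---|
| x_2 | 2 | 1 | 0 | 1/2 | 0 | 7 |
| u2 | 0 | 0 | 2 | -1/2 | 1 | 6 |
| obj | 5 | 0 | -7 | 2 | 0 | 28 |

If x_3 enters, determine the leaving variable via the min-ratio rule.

u2

Column x_3 entries and ratios — x_2: 0 ≤ 0, skip; u2: 6/2 = 3.
Smallest ratio is 3 in the row of u2, so u2 leaves.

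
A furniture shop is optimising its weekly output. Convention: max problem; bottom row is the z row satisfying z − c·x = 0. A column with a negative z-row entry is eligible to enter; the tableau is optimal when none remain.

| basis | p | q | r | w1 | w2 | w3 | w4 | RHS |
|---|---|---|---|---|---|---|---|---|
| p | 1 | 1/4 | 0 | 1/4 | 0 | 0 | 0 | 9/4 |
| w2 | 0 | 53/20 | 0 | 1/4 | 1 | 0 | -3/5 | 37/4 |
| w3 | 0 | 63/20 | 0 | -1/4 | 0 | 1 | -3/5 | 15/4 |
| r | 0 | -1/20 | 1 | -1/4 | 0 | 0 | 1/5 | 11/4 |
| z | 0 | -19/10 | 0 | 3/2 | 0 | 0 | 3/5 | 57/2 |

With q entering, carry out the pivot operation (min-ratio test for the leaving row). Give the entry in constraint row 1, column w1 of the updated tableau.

Ratio test on column q — row 1: (9/4)/(1/4) = 9; row 2: (37/4)/(53/20) = 185/53; row 3: (15/4)/(63/20) = 25/21; row 4: entry -1/20 ≤ 0. Minimum is 25/21 at row 3 (w3 leaves); pivot element 63/20.
Divide row 3 by 63/20; eliminate column q from the other rows.
Row 1 update in column w1: 1/4 − (1/4)·(-5/63) = 17/63.

17/63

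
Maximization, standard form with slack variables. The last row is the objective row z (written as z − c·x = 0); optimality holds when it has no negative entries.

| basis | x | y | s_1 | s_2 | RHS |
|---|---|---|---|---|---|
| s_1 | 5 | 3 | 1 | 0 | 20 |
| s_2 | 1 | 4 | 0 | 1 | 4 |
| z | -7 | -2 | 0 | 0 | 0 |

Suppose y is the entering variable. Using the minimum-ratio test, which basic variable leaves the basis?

s_2

Column y entries and ratios — s_1: 20/3 = 20/3; s_2: 4/4 = 1.
Smallest ratio is 1 in the row of s_2, so s_2 leaves.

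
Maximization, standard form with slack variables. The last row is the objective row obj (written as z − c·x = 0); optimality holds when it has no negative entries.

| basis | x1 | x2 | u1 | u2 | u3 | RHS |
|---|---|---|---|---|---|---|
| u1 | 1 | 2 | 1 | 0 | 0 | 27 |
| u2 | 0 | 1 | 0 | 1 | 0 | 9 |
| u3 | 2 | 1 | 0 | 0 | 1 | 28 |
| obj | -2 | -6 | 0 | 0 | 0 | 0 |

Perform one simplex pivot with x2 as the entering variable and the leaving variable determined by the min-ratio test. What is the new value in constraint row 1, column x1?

1

Ratio test on column x2 — row 1: 27/2 = 27/2; row 2: 9/1 = 9; row 3: 28/1 = 28. Minimum is 9 at row 2 (u2 leaves); pivot element 1.
Divide row 2 by 1; eliminate column x2 from the other rows.
Row 1 update in column x1: 1 − 2·0 = 1.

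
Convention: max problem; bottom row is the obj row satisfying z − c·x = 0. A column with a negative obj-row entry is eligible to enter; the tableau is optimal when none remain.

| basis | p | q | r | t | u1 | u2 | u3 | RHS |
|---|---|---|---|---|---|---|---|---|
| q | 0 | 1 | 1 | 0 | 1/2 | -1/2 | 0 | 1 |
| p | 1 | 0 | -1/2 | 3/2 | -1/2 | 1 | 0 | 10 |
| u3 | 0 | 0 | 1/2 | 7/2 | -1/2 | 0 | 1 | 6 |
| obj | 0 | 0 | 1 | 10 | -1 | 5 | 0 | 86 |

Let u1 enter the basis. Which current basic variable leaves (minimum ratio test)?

q

Column u1 entries and ratios — q: 1/(1/2) = 2; p: -1/2 ≤ 0, skip; u3: -1/2 ≤ 0, skip.
Smallest ratio is 2 in the row of q, so q leaves.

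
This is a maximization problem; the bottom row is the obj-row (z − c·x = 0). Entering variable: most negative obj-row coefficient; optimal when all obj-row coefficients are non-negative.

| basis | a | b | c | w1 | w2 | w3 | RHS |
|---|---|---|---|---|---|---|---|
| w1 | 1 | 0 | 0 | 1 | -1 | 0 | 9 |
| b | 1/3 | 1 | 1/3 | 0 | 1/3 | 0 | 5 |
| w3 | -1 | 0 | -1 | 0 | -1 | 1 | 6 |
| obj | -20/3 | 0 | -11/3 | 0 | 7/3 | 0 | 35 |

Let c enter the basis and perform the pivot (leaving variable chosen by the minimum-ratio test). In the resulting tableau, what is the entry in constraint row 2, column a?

1

Ratio test on column c — row 1: entry 0 ≤ 0; row 2: 5/(1/3) = 15; row 3: entry -1 ≤ 0. Minimum is 15 at row 2 (b leaves); pivot element 1/3.
Divide row 2 by 1/3; eliminate column c from the other rows.
In the new row 2, the a entry is the old entry divided by the pivot: (1/3)/(1/3) = 1.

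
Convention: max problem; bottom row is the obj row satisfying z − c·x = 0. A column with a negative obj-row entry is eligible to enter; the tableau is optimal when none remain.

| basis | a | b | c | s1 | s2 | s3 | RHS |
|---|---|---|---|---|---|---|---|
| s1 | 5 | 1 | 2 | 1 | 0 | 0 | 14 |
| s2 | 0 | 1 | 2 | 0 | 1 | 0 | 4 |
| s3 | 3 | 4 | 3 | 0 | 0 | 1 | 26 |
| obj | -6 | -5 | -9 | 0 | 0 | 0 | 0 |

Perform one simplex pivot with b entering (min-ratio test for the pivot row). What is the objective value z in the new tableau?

20

Ratio test on column b — row 1: 14/1 = 14; row 2: 4/1 = 4; row 3: 26/4 = 13/2. Minimum is 4 at row 2 (s2 leaves); pivot element 1.
Pivot on row 2; the obj-row RHS becomes 0 − (-5)·4 = 20.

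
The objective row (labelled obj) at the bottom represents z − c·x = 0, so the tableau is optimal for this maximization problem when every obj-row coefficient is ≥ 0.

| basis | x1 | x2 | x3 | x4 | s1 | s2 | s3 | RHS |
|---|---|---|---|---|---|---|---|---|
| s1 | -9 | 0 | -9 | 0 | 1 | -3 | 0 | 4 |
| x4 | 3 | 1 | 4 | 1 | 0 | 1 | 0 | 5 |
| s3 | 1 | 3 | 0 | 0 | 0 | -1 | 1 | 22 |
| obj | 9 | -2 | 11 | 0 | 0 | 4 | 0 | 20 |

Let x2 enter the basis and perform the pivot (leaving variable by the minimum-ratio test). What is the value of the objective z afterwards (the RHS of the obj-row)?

Ratio test on column x2 — row 1: entry 0 ≤ 0; row 2: 5/1 = 5; row 3: 22/3 = 22/3. Minimum is 5 at row 2 (x4 leaves); pivot element 1.
Pivot on row 2; the obj-row RHS becomes 20 − (-2)·5 = 30.

30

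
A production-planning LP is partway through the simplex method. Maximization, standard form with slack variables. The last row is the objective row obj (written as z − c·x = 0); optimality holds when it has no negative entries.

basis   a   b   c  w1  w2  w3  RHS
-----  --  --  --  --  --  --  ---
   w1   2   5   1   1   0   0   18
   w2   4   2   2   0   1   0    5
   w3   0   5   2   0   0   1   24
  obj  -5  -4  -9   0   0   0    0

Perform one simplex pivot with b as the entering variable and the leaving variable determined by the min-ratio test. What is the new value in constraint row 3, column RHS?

Ratio test on column b — row 1: 18/5 = 18/5; row 2: 5/2 = 5/2; row 3: 24/5 = 24/5. Minimum is 5/2 at row 2 (w2 leaves); pivot element 2.
Divide row 2 by 2; eliminate column b from the other rows.
Row 3 update in column RHS: 24 − 5·(5/2) = 23/2.

23/2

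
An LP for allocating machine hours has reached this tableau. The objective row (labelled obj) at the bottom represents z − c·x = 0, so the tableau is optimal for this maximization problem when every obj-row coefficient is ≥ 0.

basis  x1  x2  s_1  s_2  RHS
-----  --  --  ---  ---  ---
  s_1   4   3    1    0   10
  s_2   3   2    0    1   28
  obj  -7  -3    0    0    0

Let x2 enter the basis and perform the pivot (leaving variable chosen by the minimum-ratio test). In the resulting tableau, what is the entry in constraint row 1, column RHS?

Ratio test on column x2 — row 1: 10/3 = 10/3; row 2: 28/2 = 14. Minimum is 10/3 at row 1 (s_1 leaves); pivot element 3.
Divide row 1 by 3; eliminate column x2 from the other rows.
In the new row 1, the RHS entry is the old entry divided by the pivot: 10/3 = 10/3.

10/3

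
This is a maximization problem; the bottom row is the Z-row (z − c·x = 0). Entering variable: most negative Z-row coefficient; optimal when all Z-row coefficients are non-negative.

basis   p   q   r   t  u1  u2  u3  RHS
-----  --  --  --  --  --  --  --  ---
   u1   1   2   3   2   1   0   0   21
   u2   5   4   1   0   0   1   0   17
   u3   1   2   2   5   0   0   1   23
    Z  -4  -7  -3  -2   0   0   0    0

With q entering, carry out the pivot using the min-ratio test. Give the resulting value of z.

119/4

Ratio test on column q — row 1: 21/2 = 21/2; row 2: 17/4 = 17/4; row 3: 23/2 = 23/2. Minimum is 17/4 at row 2 (u2 leaves); pivot element 4.
Pivot on row 2; the Z-row RHS becomes 0 − (-7)·(17/4) = 119/4.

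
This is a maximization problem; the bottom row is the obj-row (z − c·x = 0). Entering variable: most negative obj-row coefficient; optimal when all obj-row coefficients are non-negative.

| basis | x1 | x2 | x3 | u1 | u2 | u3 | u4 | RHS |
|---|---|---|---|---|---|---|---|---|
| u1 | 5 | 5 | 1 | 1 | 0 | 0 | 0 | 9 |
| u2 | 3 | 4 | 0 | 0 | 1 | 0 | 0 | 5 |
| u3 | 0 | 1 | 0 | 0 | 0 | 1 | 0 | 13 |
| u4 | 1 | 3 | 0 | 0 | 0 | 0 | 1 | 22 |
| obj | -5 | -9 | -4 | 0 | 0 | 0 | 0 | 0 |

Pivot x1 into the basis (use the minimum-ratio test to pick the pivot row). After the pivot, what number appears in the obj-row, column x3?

-4

Ratio test on column x1 — row 1: 9/5 = 9/5; row 2: 5/3 = 5/3; row 3: entry 0 ≤ 0; row 4: 22/1 = 22. Minimum is 5/3 at row 2 (u2 leaves); pivot element 3.
Divide row 2 by 3; eliminate column x1 from the other rows.
obj-row update in column x3: -4 − (-5)·0 = -4.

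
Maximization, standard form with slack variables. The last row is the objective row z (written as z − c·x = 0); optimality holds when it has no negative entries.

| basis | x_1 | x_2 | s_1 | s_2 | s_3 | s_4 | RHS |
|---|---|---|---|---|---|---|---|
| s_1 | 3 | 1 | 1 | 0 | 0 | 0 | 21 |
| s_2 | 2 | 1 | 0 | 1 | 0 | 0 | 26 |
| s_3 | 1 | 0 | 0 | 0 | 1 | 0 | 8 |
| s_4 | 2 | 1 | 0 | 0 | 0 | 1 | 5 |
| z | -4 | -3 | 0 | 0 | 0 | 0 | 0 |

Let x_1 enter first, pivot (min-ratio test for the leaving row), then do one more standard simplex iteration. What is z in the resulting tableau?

15

Ratio test on column x_1 — row 1: 21/3 = 7; row 2: 26/2 = 13; row 3: 8/1 = 8; row 4: 5/2 = 5/2. Minimum is 5/2 at row 4 (s_4 leaves); pivot element 2.
Pivot on row 4; the z-row RHS becomes 0 − (-4)·(5/2) = 10.
Next entering variable (most negative z-row entry -1): x_2.
Ratio test on column x_2 — row 1: entry -1/2 ≤ 0; row 2: entry 0 ≤ 0; row 3: entry -1/2 ≤ 0; row 4: (5/2)/(1/2) = 5. Minimum is 5 at row 4 (x_1 leaves); pivot element 1/2.
After the second pivot the z-row RHS is 10 − (-1)·5 = 15.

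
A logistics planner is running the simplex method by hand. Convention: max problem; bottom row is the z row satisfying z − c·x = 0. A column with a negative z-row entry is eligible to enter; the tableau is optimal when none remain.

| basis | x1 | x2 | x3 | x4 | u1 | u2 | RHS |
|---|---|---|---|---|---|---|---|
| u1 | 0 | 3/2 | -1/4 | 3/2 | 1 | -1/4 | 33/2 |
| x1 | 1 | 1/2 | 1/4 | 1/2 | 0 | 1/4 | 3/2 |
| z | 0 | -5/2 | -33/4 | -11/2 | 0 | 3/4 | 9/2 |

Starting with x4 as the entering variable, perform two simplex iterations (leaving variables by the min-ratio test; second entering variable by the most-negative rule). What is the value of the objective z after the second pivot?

54

Ratio test on column x4 — row 1: (33/2)/(3/2) = 11; row 2: (3/2)/(1/2) = 3. Minimum is 3 at row 2 (x1 leaves); pivot element 1/2.
Pivot on row 2; the z-row RHS becomes 9/2 − (-11/2)·3 = 21.
Next entering variable (most negative z-row entry -11/2): x3.
Ratio test on column x3 — row 1: entry -1 ≤ 0; row 2: 3/(1/2) = 6. Minimum is 6 at row 2 (x4 leaves); pivot element 1/2.
After the second pivot the z-row RHS is 21 − (-11/2)·6 = 54.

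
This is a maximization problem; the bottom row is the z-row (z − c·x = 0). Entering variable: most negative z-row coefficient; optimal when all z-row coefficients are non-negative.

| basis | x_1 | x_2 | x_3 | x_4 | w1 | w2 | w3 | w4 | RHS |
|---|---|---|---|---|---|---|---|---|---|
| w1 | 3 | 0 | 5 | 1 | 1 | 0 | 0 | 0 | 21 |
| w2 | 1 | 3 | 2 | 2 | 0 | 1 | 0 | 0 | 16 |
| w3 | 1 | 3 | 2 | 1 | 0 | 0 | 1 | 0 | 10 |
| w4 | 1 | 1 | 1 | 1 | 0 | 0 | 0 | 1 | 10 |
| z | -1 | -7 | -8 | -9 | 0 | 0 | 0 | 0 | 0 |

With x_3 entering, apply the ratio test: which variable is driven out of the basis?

w1

Column x_3 entries and ratios — w1: 21/5 = 21/5; w2: 16/2 = 8; w3: 10/2 = 5; w4: 10/1 = 10.
Smallest ratio is 21/5 in the row of w1, so w1 leaves.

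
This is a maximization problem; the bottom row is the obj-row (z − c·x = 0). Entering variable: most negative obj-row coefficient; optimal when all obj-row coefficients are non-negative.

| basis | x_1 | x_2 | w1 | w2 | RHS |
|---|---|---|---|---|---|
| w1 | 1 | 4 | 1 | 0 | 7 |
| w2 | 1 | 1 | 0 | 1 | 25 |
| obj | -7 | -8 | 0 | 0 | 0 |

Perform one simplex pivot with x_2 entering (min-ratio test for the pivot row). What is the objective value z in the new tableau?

14

Ratio test on column x_2 — row 1: 7/4 = 7/4; row 2: 25/1 = 25. Minimum is 7/4 at row 1 (w1 leaves); pivot element 4.
Pivot on row 1; the obj-row RHS becomes 0 − (-8)·(7/4) = 14.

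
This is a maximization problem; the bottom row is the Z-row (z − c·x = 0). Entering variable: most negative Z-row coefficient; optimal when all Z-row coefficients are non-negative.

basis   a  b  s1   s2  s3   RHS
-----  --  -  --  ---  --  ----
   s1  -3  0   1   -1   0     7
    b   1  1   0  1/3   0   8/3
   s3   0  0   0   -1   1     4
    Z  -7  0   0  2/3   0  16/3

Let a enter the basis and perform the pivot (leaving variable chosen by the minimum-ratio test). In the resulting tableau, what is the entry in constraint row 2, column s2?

1/3

Ratio test on column a — row 1: entry -3 ≤ 0; row 2: (8/3)/1 = 8/3; row 3: entry 0 ≤ 0. Minimum is 8/3 at row 2 (b leaves); pivot element 1.
Divide row 2 by 1; eliminate column a from the other rows.
In the new row 2, the s2 entry is the old entry divided by the pivot: (1/3)/1 = 1/3.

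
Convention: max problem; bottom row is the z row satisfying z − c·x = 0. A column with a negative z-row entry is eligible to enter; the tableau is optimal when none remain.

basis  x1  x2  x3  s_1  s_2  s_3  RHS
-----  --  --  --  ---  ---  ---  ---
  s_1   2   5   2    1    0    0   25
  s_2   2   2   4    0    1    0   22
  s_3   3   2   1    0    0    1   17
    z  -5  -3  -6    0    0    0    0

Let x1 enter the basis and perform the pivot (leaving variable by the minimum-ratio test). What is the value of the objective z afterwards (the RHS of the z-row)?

Ratio test on column x1 — row 1: 25/2 = 25/2; row 2: 22/2 = 11; row 3: 17/3 = 17/3. Minimum is 17/3 at row 3 (s_3 leaves); pivot element 3.
Pivot on row 3; the z-row RHS becomes 0 − (-5)·(17/3) = 85/3.

85/3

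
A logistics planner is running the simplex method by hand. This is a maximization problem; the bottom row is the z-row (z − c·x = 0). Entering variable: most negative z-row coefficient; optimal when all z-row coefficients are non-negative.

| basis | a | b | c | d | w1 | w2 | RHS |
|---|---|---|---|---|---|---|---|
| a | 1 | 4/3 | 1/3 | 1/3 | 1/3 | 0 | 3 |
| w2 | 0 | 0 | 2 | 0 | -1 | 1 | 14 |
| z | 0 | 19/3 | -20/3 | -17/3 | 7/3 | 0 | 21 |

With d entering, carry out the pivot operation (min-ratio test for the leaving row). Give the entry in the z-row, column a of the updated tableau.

17

Ratio test on column d — row 1: 3/(1/3) = 9; row 2: entry 0 ≤ 0. Minimum is 9 at row 1 (a leaves); pivot element 1/3.
Divide row 1 by 1/3; eliminate column d from the other rows.
z-row update in column a: 0 − (-17/3)·3 = 17.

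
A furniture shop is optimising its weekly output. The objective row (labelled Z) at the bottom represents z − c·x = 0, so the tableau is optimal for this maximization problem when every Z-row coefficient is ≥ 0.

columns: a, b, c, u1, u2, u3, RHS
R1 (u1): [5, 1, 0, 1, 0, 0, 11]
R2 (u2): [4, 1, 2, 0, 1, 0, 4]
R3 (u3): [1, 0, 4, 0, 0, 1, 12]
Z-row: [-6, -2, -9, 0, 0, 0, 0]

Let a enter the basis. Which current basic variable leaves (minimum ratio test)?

Column a entries and ratios — u1: 11/5 = 11/5; u2: 4/4 = 1; u3: 12/1 = 12.
Smallest ratio is 1 in the row of u2, so u2 leaves.

u2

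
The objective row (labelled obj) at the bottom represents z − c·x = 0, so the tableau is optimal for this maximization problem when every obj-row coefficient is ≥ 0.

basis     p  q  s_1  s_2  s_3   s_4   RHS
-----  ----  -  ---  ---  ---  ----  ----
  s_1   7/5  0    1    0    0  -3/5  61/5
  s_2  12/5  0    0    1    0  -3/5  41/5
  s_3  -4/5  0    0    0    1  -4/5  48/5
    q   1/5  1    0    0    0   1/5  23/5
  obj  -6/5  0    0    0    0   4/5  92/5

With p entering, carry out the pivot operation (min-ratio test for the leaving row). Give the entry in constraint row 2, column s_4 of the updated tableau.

-1/4

Ratio test on column p — row 1: (61/5)/(7/5) = 61/7; row 2: (41/5)/(12/5) = 41/12; row 3: entry -4/5 ≤ 0; row 4: (23/5)/(1/5) = 23. Minimum is 41/12 at row 2 (s_2 leaves); pivot element 12/5.
Divide row 2 by 12/5; eliminate column p from the other rows.
In the new row 2, the s_4 entry is the old entry divided by the pivot: (-3/5)/(12/5) = -1/4.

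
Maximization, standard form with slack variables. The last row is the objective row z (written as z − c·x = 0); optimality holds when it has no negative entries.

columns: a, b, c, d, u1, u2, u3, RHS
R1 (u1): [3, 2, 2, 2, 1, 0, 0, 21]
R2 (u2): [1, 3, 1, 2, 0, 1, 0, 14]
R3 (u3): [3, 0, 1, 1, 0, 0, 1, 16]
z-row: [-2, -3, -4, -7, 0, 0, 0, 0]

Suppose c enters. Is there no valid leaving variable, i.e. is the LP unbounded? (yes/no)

Column c has positive entries in row(s) 1, 2, 3, so the ratio test bounds it — not unbounded.

no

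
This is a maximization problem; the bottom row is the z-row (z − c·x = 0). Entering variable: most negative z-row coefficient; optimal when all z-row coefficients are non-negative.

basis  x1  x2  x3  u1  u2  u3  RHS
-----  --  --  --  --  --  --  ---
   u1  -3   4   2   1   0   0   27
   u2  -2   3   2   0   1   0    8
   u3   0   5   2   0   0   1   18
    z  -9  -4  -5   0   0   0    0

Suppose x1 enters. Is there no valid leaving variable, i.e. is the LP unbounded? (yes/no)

Every constraint-row entry in column x1 is ≤ 0, so increasing x1 is unbounded.

yes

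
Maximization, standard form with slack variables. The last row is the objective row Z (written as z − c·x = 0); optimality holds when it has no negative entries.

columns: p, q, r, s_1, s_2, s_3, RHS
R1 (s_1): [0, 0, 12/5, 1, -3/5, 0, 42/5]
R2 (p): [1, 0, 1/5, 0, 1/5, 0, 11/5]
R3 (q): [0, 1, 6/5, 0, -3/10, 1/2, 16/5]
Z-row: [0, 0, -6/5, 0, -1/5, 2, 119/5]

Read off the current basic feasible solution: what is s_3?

s_3 is not in the basis, so in the current basic feasible solution s_3 = 0.

0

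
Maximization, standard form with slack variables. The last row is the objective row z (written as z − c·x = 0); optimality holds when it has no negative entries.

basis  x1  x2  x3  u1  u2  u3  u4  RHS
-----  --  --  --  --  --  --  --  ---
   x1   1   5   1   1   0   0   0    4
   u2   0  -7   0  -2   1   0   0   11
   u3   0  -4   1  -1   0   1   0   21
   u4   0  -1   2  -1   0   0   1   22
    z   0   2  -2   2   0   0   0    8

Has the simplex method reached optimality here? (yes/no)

The z-row has a negative entry -2 in column x3, so it is not optimal.

no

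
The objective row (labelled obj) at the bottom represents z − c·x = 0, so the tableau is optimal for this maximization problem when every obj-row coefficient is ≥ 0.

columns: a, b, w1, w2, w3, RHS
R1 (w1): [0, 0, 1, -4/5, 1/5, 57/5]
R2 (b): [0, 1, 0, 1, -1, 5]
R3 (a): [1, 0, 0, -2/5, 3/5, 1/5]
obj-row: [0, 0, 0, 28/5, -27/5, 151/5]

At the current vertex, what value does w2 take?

0

w2 is not in the basis, so in the current basic feasible solution w2 = 0.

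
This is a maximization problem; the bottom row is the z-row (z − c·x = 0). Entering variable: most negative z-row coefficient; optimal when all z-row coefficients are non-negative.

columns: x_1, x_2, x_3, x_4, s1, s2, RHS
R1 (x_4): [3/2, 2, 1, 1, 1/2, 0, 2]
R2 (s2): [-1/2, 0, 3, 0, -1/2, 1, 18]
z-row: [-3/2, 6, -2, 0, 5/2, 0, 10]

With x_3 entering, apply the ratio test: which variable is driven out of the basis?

x_4

Column x_3 entries and ratios — x_4: 2/1 = 2; s2: 18/3 = 6.
Smallest ratio is 2 in the row of x_4, so x_4 leaves.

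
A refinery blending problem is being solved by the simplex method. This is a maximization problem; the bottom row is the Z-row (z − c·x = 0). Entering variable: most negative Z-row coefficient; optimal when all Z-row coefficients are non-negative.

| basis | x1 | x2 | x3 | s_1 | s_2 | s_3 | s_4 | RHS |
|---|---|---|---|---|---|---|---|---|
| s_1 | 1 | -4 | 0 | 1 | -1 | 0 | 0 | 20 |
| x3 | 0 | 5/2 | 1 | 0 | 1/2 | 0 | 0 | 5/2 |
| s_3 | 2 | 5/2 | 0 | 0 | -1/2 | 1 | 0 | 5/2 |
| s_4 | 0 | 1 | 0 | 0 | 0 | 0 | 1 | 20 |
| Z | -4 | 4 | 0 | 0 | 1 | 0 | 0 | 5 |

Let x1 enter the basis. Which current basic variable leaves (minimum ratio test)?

s_3

Column x1 entries and ratios — s_1: 20/1 = 20; x3: 0 ≤ 0, skip; s_3: (5/2)/2 = 5/4; s_4: 0 ≤ 0, skip.
Smallest ratio is 5/4 in the row of s_3, so s_3 leaves.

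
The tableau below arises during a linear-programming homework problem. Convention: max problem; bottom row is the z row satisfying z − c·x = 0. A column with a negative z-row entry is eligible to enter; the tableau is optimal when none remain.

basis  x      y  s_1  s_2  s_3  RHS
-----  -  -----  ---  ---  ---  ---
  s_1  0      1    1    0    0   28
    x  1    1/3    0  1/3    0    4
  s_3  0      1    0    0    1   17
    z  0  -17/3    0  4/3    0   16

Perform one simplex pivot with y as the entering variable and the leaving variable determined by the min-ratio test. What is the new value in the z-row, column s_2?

7

Ratio test on column y — row 1: 28/1 = 28; row 2: 4/(1/3) = 12; row 3: 17/1 = 17. Minimum is 12 at row 2 (x leaves); pivot element 1/3.
Divide row 2 by 1/3; eliminate column y from the other rows.
z-row update in column s_2: 4/3 − (-17/3)·1 = 7.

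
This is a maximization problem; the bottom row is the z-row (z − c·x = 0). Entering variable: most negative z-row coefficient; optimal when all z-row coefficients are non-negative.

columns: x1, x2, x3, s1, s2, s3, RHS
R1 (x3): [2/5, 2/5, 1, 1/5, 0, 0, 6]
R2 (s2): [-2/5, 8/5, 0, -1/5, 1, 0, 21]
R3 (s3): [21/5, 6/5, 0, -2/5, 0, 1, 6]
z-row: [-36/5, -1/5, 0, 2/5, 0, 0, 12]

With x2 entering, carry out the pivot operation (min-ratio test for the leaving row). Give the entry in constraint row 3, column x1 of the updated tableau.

7/2

Ratio test on column x2 — row 1: 6/(2/5) = 15; row 2: 21/(8/5) = 105/8; row 3: 6/(6/5) = 5. Minimum is 5 at row 3 (s3 leaves); pivot element 6/5.
Divide row 3 by 6/5; eliminate column x2 from the other rows.
In the new row 3, the x1 entry is the old entry divided by the pivot: (21/5)/(6/5) = 7/2.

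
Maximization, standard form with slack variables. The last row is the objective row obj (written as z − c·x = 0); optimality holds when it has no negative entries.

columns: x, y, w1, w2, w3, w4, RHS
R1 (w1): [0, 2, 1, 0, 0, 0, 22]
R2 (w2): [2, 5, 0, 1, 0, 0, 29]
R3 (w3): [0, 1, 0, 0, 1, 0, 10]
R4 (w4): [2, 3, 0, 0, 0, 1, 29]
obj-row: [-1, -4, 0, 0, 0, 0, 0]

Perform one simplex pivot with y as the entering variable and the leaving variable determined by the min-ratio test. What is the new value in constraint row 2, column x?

Ratio test on column y — row 1: 22/2 = 11; row 2: 29/5 = 29/5; row 3: 10/1 = 10; row 4: 29/3 = 29/3. Minimum is 29/5 at row 2 (w2 leaves); pivot element 5.
Divide row 2 by 5; eliminate column y from the other rows.
In the new row 2, the x entry is the old entry divided by the pivot: 2/5 = 2/5.

2/5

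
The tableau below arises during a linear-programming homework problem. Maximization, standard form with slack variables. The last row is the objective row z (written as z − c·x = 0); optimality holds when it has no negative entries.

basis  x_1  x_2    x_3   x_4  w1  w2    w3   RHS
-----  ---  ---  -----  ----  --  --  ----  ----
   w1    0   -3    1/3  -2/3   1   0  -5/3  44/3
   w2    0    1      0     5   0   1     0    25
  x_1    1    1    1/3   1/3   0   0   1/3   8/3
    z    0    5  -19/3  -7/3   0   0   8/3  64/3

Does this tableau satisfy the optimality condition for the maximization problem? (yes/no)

no

The z-row has a negative entry -19/3 in column x_3, so it is not optimal.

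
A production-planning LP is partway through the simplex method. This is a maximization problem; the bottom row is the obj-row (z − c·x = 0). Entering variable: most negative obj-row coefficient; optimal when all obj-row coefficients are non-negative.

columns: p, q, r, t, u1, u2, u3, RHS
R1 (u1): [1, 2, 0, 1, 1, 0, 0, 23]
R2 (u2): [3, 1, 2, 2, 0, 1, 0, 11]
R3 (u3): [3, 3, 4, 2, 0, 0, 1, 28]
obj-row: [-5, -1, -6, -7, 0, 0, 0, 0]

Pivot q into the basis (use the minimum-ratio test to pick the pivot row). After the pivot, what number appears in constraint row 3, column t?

2/3

Ratio test on column q — row 1: 23/2 = 23/2; row 2: 11/1 = 11; row 3: 28/3 = 28/3. Minimum is 28/3 at row 3 (u3 leaves); pivot element 3.
Divide row 3 by 3; eliminate column q from the other rows.
In the new row 3, the t entry is the old entry divided by the pivot: 2/3 = 2/3.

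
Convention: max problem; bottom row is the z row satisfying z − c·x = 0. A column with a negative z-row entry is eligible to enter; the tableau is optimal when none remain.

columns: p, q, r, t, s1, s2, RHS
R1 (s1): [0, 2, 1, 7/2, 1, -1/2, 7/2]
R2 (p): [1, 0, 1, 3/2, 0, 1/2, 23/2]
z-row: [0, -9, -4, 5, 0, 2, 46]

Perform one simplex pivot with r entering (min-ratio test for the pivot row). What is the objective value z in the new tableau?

Ratio test on column r — row 1: (7/2)/1 = 7/2; row 2: (23/2)/1 = 23/2. Minimum is 7/2 at row 1 (s1 leaves); pivot element 1.
Pivot on row 1; the z-row RHS becomes 46 − (-4)·(7/2) = 60.

60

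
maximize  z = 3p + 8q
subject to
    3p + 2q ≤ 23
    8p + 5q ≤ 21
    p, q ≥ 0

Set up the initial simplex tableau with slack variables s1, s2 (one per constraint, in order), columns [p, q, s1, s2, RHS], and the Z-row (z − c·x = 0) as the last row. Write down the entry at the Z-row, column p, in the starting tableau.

The Z-row carries the negated objective coefficients: the p entry is -3.

-3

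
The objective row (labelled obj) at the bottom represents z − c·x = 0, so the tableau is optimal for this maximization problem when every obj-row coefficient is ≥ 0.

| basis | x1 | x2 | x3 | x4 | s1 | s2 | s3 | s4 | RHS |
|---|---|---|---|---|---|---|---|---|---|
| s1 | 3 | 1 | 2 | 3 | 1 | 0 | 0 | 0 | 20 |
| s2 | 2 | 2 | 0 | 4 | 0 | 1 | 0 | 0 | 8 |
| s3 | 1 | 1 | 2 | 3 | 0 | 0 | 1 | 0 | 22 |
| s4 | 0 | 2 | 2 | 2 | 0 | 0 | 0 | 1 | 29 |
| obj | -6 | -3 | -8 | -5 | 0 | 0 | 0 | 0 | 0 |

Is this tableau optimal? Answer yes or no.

no

The obj-row has a negative entry -8 in column x3, so it is not optimal.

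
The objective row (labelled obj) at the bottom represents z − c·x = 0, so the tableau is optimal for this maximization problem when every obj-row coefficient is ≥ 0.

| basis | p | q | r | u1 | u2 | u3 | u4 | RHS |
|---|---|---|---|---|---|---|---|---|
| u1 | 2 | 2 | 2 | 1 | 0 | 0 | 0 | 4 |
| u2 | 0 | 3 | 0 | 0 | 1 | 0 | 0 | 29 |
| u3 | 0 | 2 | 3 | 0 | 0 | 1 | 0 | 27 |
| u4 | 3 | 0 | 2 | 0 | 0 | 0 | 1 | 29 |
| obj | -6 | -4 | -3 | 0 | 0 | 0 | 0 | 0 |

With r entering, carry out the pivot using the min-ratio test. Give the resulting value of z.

6

Ratio test on column r — row 1: 4/2 = 2; row 2: entry 0 ≤ 0; row 3: 27/3 = 9; row 4: 29/2 = 29/2. Minimum is 2 at row 1 (u1 leaves); pivot element 2.
Pivot on row 1; the obj-row RHS becomes 0 − (-3)·2 = 6.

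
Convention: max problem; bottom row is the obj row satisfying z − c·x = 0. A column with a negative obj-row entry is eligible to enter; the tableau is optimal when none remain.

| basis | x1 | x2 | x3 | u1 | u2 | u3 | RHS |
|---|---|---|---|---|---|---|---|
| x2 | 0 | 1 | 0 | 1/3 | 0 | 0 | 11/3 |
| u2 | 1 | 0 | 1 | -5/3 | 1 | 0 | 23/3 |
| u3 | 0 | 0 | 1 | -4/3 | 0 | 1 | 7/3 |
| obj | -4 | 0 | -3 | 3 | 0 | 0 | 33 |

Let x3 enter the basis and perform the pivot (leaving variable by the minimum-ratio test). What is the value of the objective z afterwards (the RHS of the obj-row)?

40

Ratio test on column x3 — row 1: entry 0 ≤ 0; row 2: (23/3)/1 = 23/3; row 3: (7/3)/1 = 7/3. Minimum is 7/3 at row 3 (u3 leaves); pivot element 1.
Pivot on row 3; the obj-row RHS becomes 33 − (-3)·(7/3) = 40.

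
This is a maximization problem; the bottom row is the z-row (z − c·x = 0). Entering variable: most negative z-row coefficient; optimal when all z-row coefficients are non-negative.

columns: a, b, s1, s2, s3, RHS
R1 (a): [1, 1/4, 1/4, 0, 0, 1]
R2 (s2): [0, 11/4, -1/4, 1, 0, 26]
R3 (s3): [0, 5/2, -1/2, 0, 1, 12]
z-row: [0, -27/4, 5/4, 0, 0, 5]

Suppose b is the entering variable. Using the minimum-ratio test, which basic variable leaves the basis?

Column b entries and ratios — a: 1/(1/4) = 4; s2: 26/(11/4) = 104/11; s3: 12/(5/2) = 24/5.
Smallest ratio is 4 in the row of a, so a leaves.

a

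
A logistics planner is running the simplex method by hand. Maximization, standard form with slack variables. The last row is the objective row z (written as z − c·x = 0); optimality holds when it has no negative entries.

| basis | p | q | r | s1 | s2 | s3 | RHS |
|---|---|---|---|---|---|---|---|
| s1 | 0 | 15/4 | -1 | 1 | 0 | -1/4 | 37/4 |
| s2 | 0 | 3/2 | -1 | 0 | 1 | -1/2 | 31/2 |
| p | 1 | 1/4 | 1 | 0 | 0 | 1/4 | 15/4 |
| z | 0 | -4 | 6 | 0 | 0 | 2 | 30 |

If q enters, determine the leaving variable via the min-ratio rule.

Column q entries and ratios — s1: (37/4)/(15/4) = 37/15; s2: (31/2)/(3/2) = 31/3; p: (15/4)/(1/4) = 15.
Smallest ratio is 37/15 in the row of s1, so s1 leaves.

s1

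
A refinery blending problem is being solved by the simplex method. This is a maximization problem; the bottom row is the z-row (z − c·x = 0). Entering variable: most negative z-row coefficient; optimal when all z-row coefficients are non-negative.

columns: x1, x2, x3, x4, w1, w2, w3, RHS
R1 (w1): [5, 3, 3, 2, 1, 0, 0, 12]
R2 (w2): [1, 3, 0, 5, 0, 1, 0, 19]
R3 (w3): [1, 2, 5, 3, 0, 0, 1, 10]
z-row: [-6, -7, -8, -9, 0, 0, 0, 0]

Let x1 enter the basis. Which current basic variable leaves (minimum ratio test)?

Column x1 entries and ratios — w1: 12/5 = 12/5; w2: 19/1 = 19; w3: 10/1 = 10.
Smallest ratio is 12/5 in the row of w1, so w1 leaves.

w1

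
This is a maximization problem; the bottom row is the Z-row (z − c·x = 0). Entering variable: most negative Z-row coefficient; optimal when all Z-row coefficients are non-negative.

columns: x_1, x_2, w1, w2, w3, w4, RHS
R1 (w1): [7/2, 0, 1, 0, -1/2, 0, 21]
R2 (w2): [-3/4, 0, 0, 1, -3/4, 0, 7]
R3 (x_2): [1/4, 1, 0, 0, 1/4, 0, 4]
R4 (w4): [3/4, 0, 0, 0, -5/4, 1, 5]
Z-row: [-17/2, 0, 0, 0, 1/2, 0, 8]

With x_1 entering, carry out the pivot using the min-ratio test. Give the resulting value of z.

Ratio test on column x_1 — row 1: 21/(7/2) = 6; row 2: entry -3/4 ≤ 0; row 3: 4/(1/4) = 16; row 4: 5/(3/4) = 20/3. Minimum is 6 at row 1 (w1 leaves); pivot element 7/2.
Pivot on row 1; the Z-row RHS becomes 8 − (-17/2)·6 = 59.

59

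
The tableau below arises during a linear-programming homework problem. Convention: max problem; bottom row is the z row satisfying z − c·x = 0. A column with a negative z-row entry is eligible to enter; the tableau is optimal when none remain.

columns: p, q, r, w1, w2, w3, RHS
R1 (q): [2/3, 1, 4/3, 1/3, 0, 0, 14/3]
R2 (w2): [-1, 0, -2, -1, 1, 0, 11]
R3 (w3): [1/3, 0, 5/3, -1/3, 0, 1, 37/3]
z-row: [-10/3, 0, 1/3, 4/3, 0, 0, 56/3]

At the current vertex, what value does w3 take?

w3 is basic (row 3); its value is the RHS of that row, 37/3.

37/3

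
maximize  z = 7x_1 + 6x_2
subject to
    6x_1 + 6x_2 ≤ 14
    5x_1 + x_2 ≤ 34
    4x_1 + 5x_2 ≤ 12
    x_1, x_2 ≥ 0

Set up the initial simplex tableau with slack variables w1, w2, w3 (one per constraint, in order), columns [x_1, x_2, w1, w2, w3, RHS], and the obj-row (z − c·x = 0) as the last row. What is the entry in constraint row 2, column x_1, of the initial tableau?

Constraint 2 has coefficient 5 on x_1.

5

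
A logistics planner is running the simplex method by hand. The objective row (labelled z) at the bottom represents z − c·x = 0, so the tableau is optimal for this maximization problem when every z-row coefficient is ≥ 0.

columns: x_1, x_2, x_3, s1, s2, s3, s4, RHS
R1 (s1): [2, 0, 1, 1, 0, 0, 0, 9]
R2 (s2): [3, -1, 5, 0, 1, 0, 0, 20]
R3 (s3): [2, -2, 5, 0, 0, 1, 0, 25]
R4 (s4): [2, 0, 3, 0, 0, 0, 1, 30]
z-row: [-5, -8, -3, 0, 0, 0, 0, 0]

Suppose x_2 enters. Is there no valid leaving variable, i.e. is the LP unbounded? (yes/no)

yes

Every constraint-row entry in column x_2 is ≤ 0, so increasing x_2 is unbounded.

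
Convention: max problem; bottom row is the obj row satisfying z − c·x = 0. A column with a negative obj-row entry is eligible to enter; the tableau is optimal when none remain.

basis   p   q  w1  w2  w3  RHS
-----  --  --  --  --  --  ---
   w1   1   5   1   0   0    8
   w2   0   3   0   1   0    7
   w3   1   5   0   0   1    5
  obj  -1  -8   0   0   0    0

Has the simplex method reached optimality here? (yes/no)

The obj-row has a negative entry -8 in column q, so it is not optimal.

no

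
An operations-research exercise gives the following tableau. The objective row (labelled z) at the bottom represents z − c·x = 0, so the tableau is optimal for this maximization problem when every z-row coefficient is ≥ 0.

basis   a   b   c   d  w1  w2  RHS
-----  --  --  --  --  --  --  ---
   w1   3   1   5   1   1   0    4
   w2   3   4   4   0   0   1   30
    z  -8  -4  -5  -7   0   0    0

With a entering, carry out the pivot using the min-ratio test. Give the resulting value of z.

32/3

Ratio test on column a — row 1: 4/3 = 4/3; row 2: 30/3 = 10. Minimum is 4/3 at row 1 (w1 leaves); pivot element 3.
Pivot on row 1; the z-row RHS becomes 0 − (-8)·(4/3) = 32/3.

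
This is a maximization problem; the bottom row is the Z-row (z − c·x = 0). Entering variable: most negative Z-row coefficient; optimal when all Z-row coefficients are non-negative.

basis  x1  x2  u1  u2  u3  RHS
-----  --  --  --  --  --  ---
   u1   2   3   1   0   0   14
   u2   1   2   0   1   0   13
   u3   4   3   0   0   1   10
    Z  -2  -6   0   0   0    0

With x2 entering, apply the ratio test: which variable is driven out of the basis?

Column x2 entries and ratios — u1: 14/3 = 14/3; u2: 13/2 = 13/2; u3: 10/3 = 10/3.
Smallest ratio is 10/3 in the row of u3, so u3 leaves.

u3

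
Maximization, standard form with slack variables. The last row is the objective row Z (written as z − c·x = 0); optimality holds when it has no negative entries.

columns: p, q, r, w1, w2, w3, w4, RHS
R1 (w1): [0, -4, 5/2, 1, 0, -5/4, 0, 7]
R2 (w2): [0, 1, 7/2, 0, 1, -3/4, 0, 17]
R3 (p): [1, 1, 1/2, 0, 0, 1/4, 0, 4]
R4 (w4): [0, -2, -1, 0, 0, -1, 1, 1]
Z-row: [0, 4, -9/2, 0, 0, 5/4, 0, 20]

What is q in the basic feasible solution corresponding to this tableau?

q is not in the basis, so in the current basic feasible solution q = 0.

0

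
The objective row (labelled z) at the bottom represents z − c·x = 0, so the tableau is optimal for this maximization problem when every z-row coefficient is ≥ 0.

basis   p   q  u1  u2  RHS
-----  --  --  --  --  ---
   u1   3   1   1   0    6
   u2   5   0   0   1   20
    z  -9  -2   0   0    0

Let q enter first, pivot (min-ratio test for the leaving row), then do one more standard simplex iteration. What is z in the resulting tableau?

Ratio test on column q — row 1: 6/1 = 6; row 2: entry 0 ≤ 0. Minimum is 6 at row 1 (u1 leaves); pivot element 1.
Pivot on row 1; the z-row RHS becomes 0 − (-2)·6 = 12.
Next entering variable (most negative z-row entry -3): p.
Ratio test on column p — row 1: 6/3 = 2; row 2: 20/5 = 4. Minimum is 2 at row 1 (q leaves); pivot element 3.
After the second pivot the z-row RHS is 12 − (-3)·2 = 18.

18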